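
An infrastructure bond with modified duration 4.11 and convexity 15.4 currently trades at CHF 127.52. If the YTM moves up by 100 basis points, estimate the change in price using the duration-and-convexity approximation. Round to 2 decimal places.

-CHF 5.14

Duration effect: -D_mod·Δy = -4.11 × (+0.01) = -0.041100
Convexity effect: ½·C·(Δy)² = 0.5 × 15.4 × (0.01)² = +0.0007700
ΔP/P ≈ -0.041100 + 0.0007700 = -0.040330
ΔP ≈ 127.52 × (-0.040330) = -5.1428816.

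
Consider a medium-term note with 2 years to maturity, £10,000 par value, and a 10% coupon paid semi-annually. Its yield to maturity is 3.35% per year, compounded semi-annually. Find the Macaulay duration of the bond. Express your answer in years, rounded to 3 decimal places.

Periodic yield y = 0.01675. Discount each cash flow and weight by its period:
  t   CF        PV=CF/(1+0.01675)^t    t·PV
  1       500.00       491.7630       491.7630
  2       500.00       483.6616       967.3233
  3       500.00       475.6938     1,427.0813
  4    10,500.00     9,825.0004    39,300.0014
  Σ                 11,276.1187    42,186.1690
Price P = Σ PV = 11,276.1187.
Macaulay duration = Σ(t·PV) / P = 42,186.1690 / 11,276.1187 = 3.74120 half-year periods.
In years: 3.74120 / 2 = 1.87060 years.

1.871 years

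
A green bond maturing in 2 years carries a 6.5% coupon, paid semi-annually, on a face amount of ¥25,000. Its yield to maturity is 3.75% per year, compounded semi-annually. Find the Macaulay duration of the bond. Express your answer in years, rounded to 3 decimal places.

1.910 years

Periodic yield y = 0.01875. Discount each cash flow and weight by its period:
  t   CF        PV=CF/(1+0.01875)^t    t·PV
  1       812.50       797.5460       797.5460
  2       812.50       782.8673     1,565.7345
  3       812.50       768.4587     2,305.3760
  4    25,812.50    23,964.0150    95,856.0598
  Σ                 26,312.8869   100,524.7163
Price P = Σ PV = 26,312.8869.
Macaulay duration = Σ(t·PV) / P = 100,524.7163 / 26,312.8869 = 3.82036 half-year periods.
In years: 3.82036 / 2 = 1.91018 years.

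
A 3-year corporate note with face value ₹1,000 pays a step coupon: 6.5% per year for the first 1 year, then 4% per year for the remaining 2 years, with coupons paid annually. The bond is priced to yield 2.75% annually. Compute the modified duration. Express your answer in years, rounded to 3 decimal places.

Periodic yield y = 0.0275. First find Macaulay duration:
  t   CF        PV=CF/(1+0.0275)^t    t·PV
  1        65.00        63.2603        63.2603
  2        40.00        37.8875        75.7751
  3     1,040.00       958.7113     2,876.1339
  Σ                  1,059.8592     3,015.1693
P = 1,059.8592; Macaulay duration = 3,015.1693 / 1,059.8592 = 2.84488 years.
Modified duration = D_Mac / (1 + y) = 2.84488 / 1.0275 = 2.76874 years.

2.769 years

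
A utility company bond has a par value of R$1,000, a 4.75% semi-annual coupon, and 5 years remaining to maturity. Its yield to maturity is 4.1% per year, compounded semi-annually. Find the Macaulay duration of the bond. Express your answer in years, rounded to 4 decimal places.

4.5175 years

Periodic yield y = 0.0205. Discount each cash flow and weight by its period:
  t   CF        PV=CF/(1+0.0205)^t    t·PV
  1        23.75        23.2729        23.2729
  2        23.75        22.8054        45.6108
  3        23.75        22.3473        67.0418
  4        23.75        21.8984        87.5934
  5        23.75        21.4585       107.2923
  6        23.75        21.0274       126.1644
  7        23.75        20.6050       144.2350
  8        23.75        20.1911       161.5286
  9        23.75        19.7855       178.0693
  10    1,023.75       835.7258     8,357.2583
  Σ                  1,029.1172     9,298.0669
Price P = Σ PV = 1,029.1172.
Macaulay duration = Σ(t·PV) / P = 9,298.0669 / 1,029.1172 = 9.03499 half-year periods.
In years: 9.03499 / 2 = 4.51750 years.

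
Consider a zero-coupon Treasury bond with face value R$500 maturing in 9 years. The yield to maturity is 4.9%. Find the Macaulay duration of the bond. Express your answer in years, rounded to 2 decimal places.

A zero-coupon bond has a single cash flow at maturity, so its Macaulay duration equals its maturity: 9 years.

9.00 years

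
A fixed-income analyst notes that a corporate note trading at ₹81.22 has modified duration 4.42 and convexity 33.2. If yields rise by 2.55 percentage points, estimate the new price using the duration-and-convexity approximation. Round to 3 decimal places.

₹72.942

Duration effect: -D_mod·Δy = -4.42 × (+0.0255) = -0.112710
Convexity effect: ½·C·(Δy)² = 0.5 × 33.2 × (0.0255)² = +0.01079415
ΔP/P ≈ -0.112710 + 0.01079415 = -0.10191585
New price ≈ 81.22 × (1 - 0.10191585) = 72.942394663.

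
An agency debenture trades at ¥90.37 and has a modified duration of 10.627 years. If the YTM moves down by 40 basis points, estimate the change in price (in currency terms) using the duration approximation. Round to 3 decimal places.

Duration approximation: ΔP/P ≈ -D_mod · Δy = -10.627 × (-0.004) = +0.042508.
ΔP ≈ 90.37 × (+0.042508) = +3.84144796.

+¥3.841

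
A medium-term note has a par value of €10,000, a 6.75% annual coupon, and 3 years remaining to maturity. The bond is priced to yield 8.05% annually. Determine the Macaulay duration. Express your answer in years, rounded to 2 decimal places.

2.81 years

Periodic yield y = 0.0805. Discount each cash flow and weight by its year:
  t   CF        PV=CF/(1+0.0805)^t    t·PV
  1       675.00       624.7108       624.7108
  2       675.00       578.1682     1,156.3365
  3    10,675.00     8,462.4004    25,387.2012
  Σ                  9,665.2794    27,168.2485
Price P = Σ PV = 9,665.2794.
Macaulay duration = Σ(t·PV) / P = 27,168.2485 / 9,665.2794 = 2.81091 years.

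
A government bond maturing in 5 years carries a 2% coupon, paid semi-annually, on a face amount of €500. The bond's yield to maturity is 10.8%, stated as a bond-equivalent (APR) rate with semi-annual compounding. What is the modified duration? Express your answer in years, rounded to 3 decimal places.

4.478 years

Periodic yield y = 0.054. First find Macaulay duration:
  t   CF        PV=CF/(1+0.054)^t    t·PV
  1         5.00         4.7438         4.7438
  2         5.00         4.5008         9.0016
  3         5.00         4.2702        12.8106
  4         5.00         4.0514        16.2057
  5         5.00         3.8439        19.2193
  6         5.00         3.6469        21.8815
  7         5.00         3.4601        24.2205
  8         5.00         3.2828        26.2624
  9         5.00         3.1146        28.0315
  10      505.00       298.4594     2,984.5941
  Σ                    333.3739     3,146.9711
P = 333.3739; Macaulay duration = 3,146.9711 / 333.3739 = 9.43976 half-year periods = 4.71988 years.
Modified duration = D_Mac / (1 + y) = 4.71988 / 1.054 = 4.47807 years.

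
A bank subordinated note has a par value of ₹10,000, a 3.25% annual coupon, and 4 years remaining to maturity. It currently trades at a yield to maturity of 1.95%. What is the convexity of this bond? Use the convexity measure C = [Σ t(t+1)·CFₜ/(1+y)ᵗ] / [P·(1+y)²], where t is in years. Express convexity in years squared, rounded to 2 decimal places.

With y = 0.0195:
  t   CF        PV=CF/(1+0.0195)^t    t·PV        t(t+1)·PV
  1       325.00       318.7837       318.7837         637.5674
  2       325.00       312.6863       625.3727       1,876.1180
  3       325.00       306.7056       920.1167       3,680.4669
  4    10,325.00     9,557.4303    38,229.7212     191,148.6062
  Σ                 10,495.6059    40,093.9943     197,342.7585
P = 10,495.6059.
Convexity = Σ t(t+1)·PV / [P·(1+y)²] = 197,342.7585 / (10,495.6059 × 1.039380) = 18.09003.

18.09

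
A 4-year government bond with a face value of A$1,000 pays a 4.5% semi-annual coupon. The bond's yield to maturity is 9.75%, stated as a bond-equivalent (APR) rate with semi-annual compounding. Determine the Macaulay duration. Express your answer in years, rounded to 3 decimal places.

Periodic yield y = 0.04875. Discount each cash flow and weight by its period:
  t   CF        PV=CF/(1+0.04875)^t    t·PV
  1        22.50        21.4541        21.4541
  2        22.50        20.4568        40.9137
  3        22.50        19.5059        58.5178
  4        22.50        18.5992        74.3969
  5        22.50        17.7347        88.6733
  6        22.50        16.9103       101.4617
  7        22.50        16.1242       112.8695
  8     1,022.50       698.6948     5,589.5586
  Σ                    829.4801     6,087.8455
Price P = Σ PV = 829.4801.
Macaulay duration = Σ(t·PV) / P = 6,087.8455 / 829.4801 = 7.33935 half-year periods.
In years: 7.33935 / 2 = 3.66968 years.

3.670 years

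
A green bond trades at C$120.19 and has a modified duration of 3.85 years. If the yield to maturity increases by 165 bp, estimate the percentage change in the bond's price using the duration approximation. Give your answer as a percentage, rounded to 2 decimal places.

-6.35%

Duration approximation: ΔP/P ≈ -D_mod · Δy = -3.85 × (+0.0165) = -0.063525.
As a percentage: -6.3525%.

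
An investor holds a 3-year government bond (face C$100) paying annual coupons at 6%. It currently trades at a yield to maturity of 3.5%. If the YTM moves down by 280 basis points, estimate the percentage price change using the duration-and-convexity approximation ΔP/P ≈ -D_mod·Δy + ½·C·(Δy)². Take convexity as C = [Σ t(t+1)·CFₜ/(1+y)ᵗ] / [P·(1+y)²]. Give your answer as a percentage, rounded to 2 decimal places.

+8.09%

With y = 0.035:
  t   CF        PV=CF/(1+0.035)^t    t·PV        t(t+1)·PV
  1         6.00         5.7971         5.7971          11.5942
  2         6.00         5.6011        11.2021          33.6064
  3       106.00        95.6059       286.8178       1,147.2711
  Σ                    107.0041       303.8170       1,192.4717
P = 107.0041; D_Mac = 2.83930 yrs; D_mod = 2.74329 yrs; C = 10.40320.
Duration effect: -2.74329 × (-0.028) = +0.076812
Convexity effect: 0.5 × 10.40320 × (-0.028)² = +0.0040781
ΔP/P ≈ +0.076812 + 0.0040781 = +0.080890 = +8.0890%.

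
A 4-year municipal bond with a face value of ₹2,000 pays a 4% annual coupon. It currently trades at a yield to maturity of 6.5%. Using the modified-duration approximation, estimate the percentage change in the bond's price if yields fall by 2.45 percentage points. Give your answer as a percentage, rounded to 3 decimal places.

Periodic yield y = 0.065. Modified duration first:
  t   CF        PV=CF/(1+0.065)^t    t·PV
  1        80.00        75.1174        75.1174
  2        80.00        70.5327       141.0655
  3        80.00        66.2279       198.6838
  4     2,080.00     1,616.8320     6,467.3281
  Σ                  1,828.7101     6,882.1948
P = 1,828.7101; D_Mac = 3.76341 yrs; D_mod = 3.76341/(1+0.065) = 3.53372 yrs.
ΔP/P ≈ -D_mod · Δy = -3.53372 × (-0.0245) = +0.086576 = +8.6576%.

+8.658%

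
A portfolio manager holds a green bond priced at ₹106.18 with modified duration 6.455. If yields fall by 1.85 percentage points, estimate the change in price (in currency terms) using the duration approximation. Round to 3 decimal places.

Duration approximation: ΔP/P ≈ -D_mod · Δy = -6.455 × (-0.0185) = +0.1194175.
ΔP ≈ 106.18 × (+0.1194175) = +12.67975015.

+₹12.680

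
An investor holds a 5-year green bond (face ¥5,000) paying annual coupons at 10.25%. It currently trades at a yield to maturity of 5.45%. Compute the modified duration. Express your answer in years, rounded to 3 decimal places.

Periodic yield y = 0.0545. First find Macaulay duration:
  t   CF        PV=CF/(1+0.0545)^t    t·PV
  1       512.50       486.0123       486.0123
  2       512.50       460.8936       921.7873
  3       512.50       437.0731     1,311.2194
  4       512.50       414.4838     1,657.9351
  5     5,512.50     4,227.8121    21,139.0607
  Σ                  6,026.2750    25,516.0148
P = 6,026.2750; Macaulay duration = 25,516.0148 / 6,026.2750 = 4.23413 years.
Modified duration = D_Mac / (1 + y) = 4.23413 / 1.0545 = 4.01529 years.

4.015 years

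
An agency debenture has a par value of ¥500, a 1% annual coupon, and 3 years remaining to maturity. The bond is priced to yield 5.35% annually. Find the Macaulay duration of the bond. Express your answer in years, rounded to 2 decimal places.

2.97 years

Periodic yield y = 0.0535. Discount each cash flow and weight by its year:
  t   CF        PV=CF/(1+0.0535)^t    t·PV
  1         5.00         4.7461         4.7461
  2         5.00         4.5051         9.0101
  3       505.00       431.9045     1,295.7136
  Σ                    441.1557     1,309.4698
Price P = Σ PV = 441.1557.
Macaulay duration = Σ(t·PV) / P = 1,309.4698 / 441.1557 = 2.96827 years.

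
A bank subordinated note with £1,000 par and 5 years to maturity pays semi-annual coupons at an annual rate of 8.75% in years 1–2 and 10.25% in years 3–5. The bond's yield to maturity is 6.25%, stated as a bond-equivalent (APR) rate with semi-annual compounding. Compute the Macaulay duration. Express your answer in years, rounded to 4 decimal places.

4.1875 years

Periodic yield y = 0.03125. Discount each cash flow and weight by its period:
  t   CF        PV=CF/(1+0.03125)^t    t·PV
  1        43.75        42.4242        42.4242
  2        43.75        41.1387        82.2773
  3        43.75        39.8920       119.6761
  4        43.75        38.6832       154.7327
  5        51.25        43.9414       219.7071
  6        51.25        42.6099       255.6592
  7        51.25        41.3187       289.2306
  8        51.25        40.0666       320.5326
  9        51.25        38.8524       349.6719
  10    1,051.25       772.7987     7,727.9872
  Σ                  1,141.7258     9,561.8988
Price P = Σ PV = 1,141.7258.
Macaulay duration = Σ(t·PV) / P = 9,561.8988 / 1,141.7258 = 8.37495 half-year periods.
In years: 8.37495 / 2 = 4.18748 years.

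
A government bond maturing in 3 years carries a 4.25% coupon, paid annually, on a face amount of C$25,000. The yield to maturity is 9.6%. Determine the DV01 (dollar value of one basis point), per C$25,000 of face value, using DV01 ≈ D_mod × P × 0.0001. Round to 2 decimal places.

C$5.67

Periodic yield y = 0.096.
  t   CF        PV=CF/(1+0.096)^t    t·PV
  1     1,062.50       969.4343       969.4343
  2     1,062.50       884.5204     1,769.0407
  3    26,062.50    19,796.3175    59,388.9524
  Σ                 21,650.2721    62,127.4274
P = 21,650.2721; D_Mac = 2.86959 yrs; D_mod = 2.61824 yrs.
DV01 ≈ 2.61824 × 21,650.2721 × 0.0001 = 5.668561.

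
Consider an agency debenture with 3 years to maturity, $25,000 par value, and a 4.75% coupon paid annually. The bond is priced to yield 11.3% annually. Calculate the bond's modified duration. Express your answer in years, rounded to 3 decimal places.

Periodic yield y = 0.113. First find Macaulay duration:
  t   CF        PV=CF/(1+0.113)^t    t·PV
  1     1,187.50     1,066.9362     1,066.9362
  2     1,187.50       958.6129     1,917.2259
  3    26,187.50    18,993.6551    56,980.9653
  Σ                 21,019.2042    59,965.1274
P = 21,019.2042; Macaulay duration = 59,965.1274 / 21,019.2042 = 2.85287 years.
Modified duration = D_Mac / (1 + y) = 2.85287 / 1.113 = 2.56323 years.

2.563 years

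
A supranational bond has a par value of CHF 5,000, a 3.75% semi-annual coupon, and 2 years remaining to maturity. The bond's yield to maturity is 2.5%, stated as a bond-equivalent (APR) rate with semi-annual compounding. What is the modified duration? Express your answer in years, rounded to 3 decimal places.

Periodic yield y = 0.0125. First find Macaulay duration:
  t   CF        PV=CF/(1+0.0125)^t    t·PV
  1        93.75        92.5926        92.5926
  2        93.75        91.4495       182.8989
  3        93.75        90.3205       270.9614
  4     5,093.75     4,846.8268    19,387.3071
  Σ                  5,121.1893    19,933.7601
P = 5,121.1893; Macaulay duration = 19,933.7601 / 5,121.1893 = 3.89241 half-year periods = 1.94620 years.
Modified duration = D_Mac / (1 + y) = 1.94620 / 1.0125 = 1.92218 years.

1.922 years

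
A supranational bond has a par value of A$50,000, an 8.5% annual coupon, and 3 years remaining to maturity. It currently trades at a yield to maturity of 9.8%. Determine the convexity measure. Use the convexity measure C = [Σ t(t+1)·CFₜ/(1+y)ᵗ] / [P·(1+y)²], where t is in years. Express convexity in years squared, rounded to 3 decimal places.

8.927

With y = 0.098:
  t   CF        PV=CF/(1+0.098)^t    t·PV        t(t+1)·PV
  1     4,250.00     3,870.6740     3,870.6740       7,741.3479
  2     4,250.00     3,525.2040     7,050.4079      21,151.2238
  3    54,250.00    40,981.9597   122,945.8792     491,783.5167
  Σ                 48,377.8376   133,866.9611     520,676.0884
P = 48,377.8376.
Convexity = Σ t(t+1)·PV / [P·(1+y)²] = 520,676.0884 / (48,377.8376 × 1.205604) = 8.92723.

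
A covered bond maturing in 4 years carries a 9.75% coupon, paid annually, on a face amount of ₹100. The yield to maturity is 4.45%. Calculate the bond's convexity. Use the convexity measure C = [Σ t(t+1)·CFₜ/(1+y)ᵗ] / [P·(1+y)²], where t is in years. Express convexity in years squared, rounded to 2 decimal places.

15.55

With y = 0.0445:
  t   CF        PV=CF/(1+0.0445)^t    t·PV        t(t+1)·PV
  1         9.75         9.3346         9.3346          18.6692
  2         9.75         8.9369        17.8738          53.6215
  3         9.75         8.5562        25.6685         102.6740
  4       109.75        92.2085       368.8338       1,844.1691
  Σ                    119.0362       421.7108       2,019.1339
P = 119.0362.
Convexity = Σ t(t+1)·PV / [P·(1+y)²] = 2,019.1339 / (119.0362 × 1.090980) = 15.54781.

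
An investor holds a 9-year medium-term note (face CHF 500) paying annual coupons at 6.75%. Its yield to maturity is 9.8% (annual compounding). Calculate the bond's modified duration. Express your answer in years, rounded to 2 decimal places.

Periodic yield y = 0.098. First find Macaulay duration:
  t   CF        PV=CF/(1+0.098)^t    t·PV
  1        33.75        30.7377        30.7377
  2        33.75        27.9943        55.9885
  3        33.75        25.4957        76.4871
  4        33.75        23.2201        92.8805
  5        33.75        21.1476       105.7382
  6        33.75        19.2602       115.5609
  7        33.75        17.5411       122.7879
  8        33.75        15.9755       127.8042
  9       533.75       230.1001     2,070.9010
  Σ                    411.4723     2,798.8860
P = 411.4723; Macaulay duration = 2,798.8860 / 411.4723 = 6.80212 years.
Modified duration = D_Mac / (1 + y) = 6.80212 / 1.098 = 6.19501 years.

6.20 years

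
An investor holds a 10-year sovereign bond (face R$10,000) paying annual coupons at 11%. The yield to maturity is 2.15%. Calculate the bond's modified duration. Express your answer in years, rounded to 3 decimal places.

7.281 years

Periodic yield y = 0.0215. First find Macaulay duration:
  t   CF        PV=CF/(1+0.0215)^t    t·PV
  1     1,100.00     1,076.8478     1,076.8478
  2     1,100.00     1,054.1828     2,108.3657
  3     1,100.00     1,031.9950     3,095.9849
  4     1,100.00     1,010.2741     4,041.0962
  5     1,100.00       989.0103     4,945.0517
  6     1,100.00       968.1942     5,809.1650
  7     1,100.00       947.8161     6,634.7128
  8     1,100.00       927.8670     7,422.9358
  9     1,100.00       908.3377     8,175.0394
  10   11,100.00     8,973.0331    89,730.3309
  Σ                 17,887.5580   133,039.5301
P = 17,887.5580; Macaulay duration = 133,039.5301 / 17,887.5580 = 7.43755 years.
Modified duration = D_Mac / (1 + y) = 7.43755 / 1.0215 = 7.28100 years.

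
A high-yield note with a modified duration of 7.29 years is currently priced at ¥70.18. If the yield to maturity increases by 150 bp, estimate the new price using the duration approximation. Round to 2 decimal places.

¥62.51

Duration approximation: ΔP/P ≈ -D_mod · Δy = -7.29 × (+0.015) = -0.109350.
New price ≈ 70.18 × (1 - 0.109350) = 62.505817.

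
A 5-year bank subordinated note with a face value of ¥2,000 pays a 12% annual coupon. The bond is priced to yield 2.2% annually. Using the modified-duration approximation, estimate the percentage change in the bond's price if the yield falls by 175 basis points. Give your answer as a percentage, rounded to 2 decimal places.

Periodic yield y = 0.022. Modified duration first:
  t   CF        PV=CF/(1+0.022)^t    t·PV
  1       240.00       234.8337       234.8337
  2       240.00       229.7785       459.5571
  3       240.00       224.8322       674.4967
  4       240.00       219.9924       879.9696
  5     2,240.00     2,009.0629    10,045.3146
  Σ                  2,918.4997    12,294.1716
P = 2,918.4997; D_Mac = 4.21250 yrs; D_mod = 4.21250/(1+0.022) = 4.12182 yrs.
ΔP/P ≈ -D_mod · Δy = -4.12182 × (-0.0175) = +0.072132 = +7.2132%.

+7.21%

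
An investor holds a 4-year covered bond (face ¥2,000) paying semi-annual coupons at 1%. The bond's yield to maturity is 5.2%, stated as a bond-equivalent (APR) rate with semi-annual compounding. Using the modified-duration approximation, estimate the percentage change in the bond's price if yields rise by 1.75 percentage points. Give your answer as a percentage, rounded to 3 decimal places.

Periodic yield y = 0.026. Modified duration first:
  t   CF        PV=CF/(1+0.026)^t    t·PV
  1        10.00         9.7466         9.7466
  2        10.00         9.4996        18.9992
  3        10.00         9.2589        27.7766
  4        10.00         9.0242        36.0970
  5        10.00         8.7956        43.9778
  6        10.00         8.5727        51.4360
  7        10.00         8.3554        58.4880
  8     2,010.00     1,636.8812    13,095.0499
  Σ                  1,700.1342    13,341.5710
P = 1,700.1342; D_Mac = 7.84736 half-year periods = 3.92368 yrs; D_mod = 3.92368/(1+0.026) = 3.82425 yrs.
ΔP/P ≈ -D_mod · Δy = -3.82425 × (+0.0175) = -0.066924 = -6.6924%.

-6.692%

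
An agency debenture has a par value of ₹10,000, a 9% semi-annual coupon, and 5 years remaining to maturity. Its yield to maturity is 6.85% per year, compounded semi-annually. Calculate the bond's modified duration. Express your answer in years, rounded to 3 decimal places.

Periodic yield y = 0.03425. First find Macaulay duration:
  t   CF        PV=CF/(1+0.03425)^t    t·PV
  1       450.00       435.0979       435.0979
  2       450.00       420.6893       841.3786
  3       450.00       406.7578     1,220.2735
  4       450.00       393.2877     1,573.1509
  5       450.00       380.2637     1,901.3185
  6       450.00       367.6710     2,206.0258
  7       450.00       355.4953     2,488.4668
  8       450.00       343.7227     2,749.7820
  9       450.00       332.3401     2,991.0609
  10   10,450.00     7,462.0988    74,620.9880
  Σ                 10,897.4243    91,027.5428
P = 10,897.4243; Macaulay duration = 91,027.5428 / 10,897.4243 = 8.35312 half-year periods = 4.17656 years.
Modified duration = D_Mac / (1 + y) = 4.17656 / 1.03425 = 4.03825 years.

4.038 years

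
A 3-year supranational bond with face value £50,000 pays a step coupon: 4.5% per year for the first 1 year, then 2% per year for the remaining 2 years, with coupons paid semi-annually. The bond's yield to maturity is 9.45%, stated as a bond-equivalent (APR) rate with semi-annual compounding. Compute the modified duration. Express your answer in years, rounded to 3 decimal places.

2.727 years

Periodic yield y = 0.04725. First find Macaulay duration:
  t   CF        PV=CF/(1+0.04725)^t    t·PV
  1     1,125.00     1,074.2421     1,074.2421
  2     1,125.00     1,025.7742     2,051.5485
  3       500.00       435.3303     1,305.9909
  4       500.00       415.6890     1,662.7560
  5       500.00       396.9339     1,984.6694
  6    50,500.00    38,281.5192   229,689.1149
  Σ                 41,629.4886   237,768.3217
P = 41,629.4886; Macaulay duration = 237,768.3217 / 41,629.4886 = 5.71154 half-year periods = 2.85577 years.
Modified duration = D_Mac / (1 + y) = 2.85577 / 1.04725 = 2.72692 years.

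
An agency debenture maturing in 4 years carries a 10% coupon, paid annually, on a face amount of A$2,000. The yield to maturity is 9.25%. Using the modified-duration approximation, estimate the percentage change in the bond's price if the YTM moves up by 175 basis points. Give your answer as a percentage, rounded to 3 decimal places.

-5.596%

Periodic yield y = 0.0925. Modified duration first:
  t   CF        PV=CF/(1+0.0925)^t    t·PV
  1       200.00       183.0664       183.0664
  2       200.00       167.5665       335.1329
  3       200.00       153.3789       460.1367
  4     2,200.00     1,544.3186     6,177.2743
  Σ                  2,048.3303     7,155.6104
P = 2,048.3303; D_Mac = 3.49339 yrs; D_mod = 3.49339/(1+0.0925) = 3.19761 yrs.
ΔP/P ≈ -D_mod · Δy = -3.19761 × (+0.0175) = -0.055958 = -5.5958%.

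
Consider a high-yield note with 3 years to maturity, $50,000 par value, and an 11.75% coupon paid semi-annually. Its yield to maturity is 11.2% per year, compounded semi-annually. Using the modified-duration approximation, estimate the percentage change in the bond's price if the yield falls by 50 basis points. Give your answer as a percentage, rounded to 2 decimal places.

Periodic yield y = 0.056. Modified duration first:
  t   CF        PV=CF/(1+0.056)^t    t·PV
  1     2,937.50     2,781.7235     2,781.7235
  2     2,937.50     2,634.2078     5,268.4157
  3     2,937.50     2,494.5150     7,483.5450
  4     2,937.50     2,362.2301     9,448.9205
  5     2,937.50     2,236.9603    11,184.8017
  6    52,937.50    38,175.0767   229,050.4603
  Σ                 50,684.7135   265,217.8667
P = 50,684.7135; D_Mac = 5.23270 half-year periods = 2.61635 yrs; D_mod = 2.61635/(1+0.056) = 2.47760 yrs.
ΔP/P ≈ -D_mod · Δy = -2.47760 × (-0.005) = +0.012388 = +1.2388%.

+1.24%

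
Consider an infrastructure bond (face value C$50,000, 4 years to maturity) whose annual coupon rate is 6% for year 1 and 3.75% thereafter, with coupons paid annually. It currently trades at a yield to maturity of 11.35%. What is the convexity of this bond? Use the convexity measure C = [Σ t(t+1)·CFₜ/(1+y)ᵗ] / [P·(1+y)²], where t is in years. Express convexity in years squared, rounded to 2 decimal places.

With y = 0.1135:
  t   CF        PV=CF/(1+0.1135)^t    t·PV        t(t+1)·PV
  1     3,000.00     2,694.2075     2,694.2075       5,388.4149
  2     1,875.00     1,512.2404     3,024.4808       9,073.4423
  3     1,875.00     1,358.0964     4,074.2893      16,297.1572
  4    51,875.00    33,744.0514   134,976.2057     674,881.0285
  Σ                 39,308.5957   144,769.1832     705,640.0428
P = 39,308.5957.
Convexity = Σ t(t+1)·PV / [P·(1+y)²] = 705,640.0428 / (39,308.5957 × 1.239882) = 14.47822.

14.48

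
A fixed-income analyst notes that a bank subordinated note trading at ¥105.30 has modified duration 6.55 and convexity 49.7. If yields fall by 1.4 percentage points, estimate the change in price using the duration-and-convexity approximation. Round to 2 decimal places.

+¥10.17

Duration effect: -D_mod·Δy = -6.55 × (-0.014) = +0.091700
Convexity effect: ½·C·(Δy)² = 0.5 × 49.7 × (-0.014)² = +0.0048706
ΔP/P ≈ +0.091700 + 0.0048706 = +0.0965706
ΔP ≈ 105.30 × (+0.0965706) = +10.16888418.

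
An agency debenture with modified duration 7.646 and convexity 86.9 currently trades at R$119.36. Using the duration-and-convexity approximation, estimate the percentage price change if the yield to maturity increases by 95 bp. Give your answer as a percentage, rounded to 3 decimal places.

-6.872%

Duration effect: -D_mod·Δy = -7.646 × (+0.0095) = -0.072637
Convexity effect: ½·C·(Δy)² = 0.5 × 86.9 × (0.0095)² = +0.0039213625
ΔP/P ≈ -0.072637 + 0.0039213625 = -0.0687156375
= -6.87156375%.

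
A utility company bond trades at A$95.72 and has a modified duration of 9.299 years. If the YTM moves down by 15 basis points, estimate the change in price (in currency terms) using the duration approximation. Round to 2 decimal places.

+A$1.34

Duration approximation: ΔP/P ≈ -D_mod · Δy = -9.299 × (-0.0015) = +0.0139485.
ΔP ≈ 95.72 × (+0.0139485) = +1.33515042.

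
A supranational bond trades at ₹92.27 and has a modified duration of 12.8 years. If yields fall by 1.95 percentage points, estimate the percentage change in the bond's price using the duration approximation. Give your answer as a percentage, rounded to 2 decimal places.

Duration approximation: ΔP/P ≈ -D_mod · Δy = -12.8 × (-0.0195) = +0.249600.
As a percentage: +24.9600%.

+24.96%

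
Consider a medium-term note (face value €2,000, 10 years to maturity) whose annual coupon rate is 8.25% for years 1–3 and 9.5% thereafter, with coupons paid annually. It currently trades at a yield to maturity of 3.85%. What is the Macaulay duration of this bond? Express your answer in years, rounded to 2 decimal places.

Periodic yield y = 0.0385. Discount each cash flow and weight by its year:
  t   CF        PV=CF/(1+0.0385)^t    t·PV
  1       165.00       158.8830       158.8830
  2       165.00       152.9928       305.9856
  3       165.00       147.3209       441.9628
  4       190.00       163.3532       653.4127
  5       190.00       157.2972       786.4862
  6       190.00       151.4658       908.7948
  7       190.00       145.8506     1,020.9539
  8       190.00       140.4435     1,123.5479
  9       190.00       135.2369     1,217.1318
  10    2,190.00     1,500.9945    15,009.9452
  Σ                  2,853.8384    21,627.1038
Price P = Σ PV = 2,853.8384.
Macaulay duration = Σ(t·PV) / P = 21,627.1038 / 2,853.8384 = 7.57825 years.

7.58 years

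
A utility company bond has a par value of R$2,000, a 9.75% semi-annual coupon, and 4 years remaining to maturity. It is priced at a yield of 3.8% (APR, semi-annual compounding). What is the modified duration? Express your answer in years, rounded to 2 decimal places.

Periodic yield y = 0.019. First find Macaulay duration:
  t   CF        PV=CF/(1+0.019)^t    t·PV
  1        97.50        95.6820        95.6820
  2        97.50        93.8980       187.7960
  3        97.50        92.1472       276.4415
  4        97.50        90.4290       361.7161
  5        97.50        88.7429       443.7146
  6        97.50        87.0882       522.5294
  7        97.50        85.4644       598.2509
  8     2,097.50     1,804.2990    14,434.3916
  Σ                  2,437.7508    16,920.5222
P = 2,437.7508; Macaulay duration = 16,920.5222 / 2,437.7508 = 6.94104 half-year periods = 3.47052 years.
Modified duration = D_Mac / (1 + y) = 3.47052 / 1.019 = 3.40581 years.

3.41 years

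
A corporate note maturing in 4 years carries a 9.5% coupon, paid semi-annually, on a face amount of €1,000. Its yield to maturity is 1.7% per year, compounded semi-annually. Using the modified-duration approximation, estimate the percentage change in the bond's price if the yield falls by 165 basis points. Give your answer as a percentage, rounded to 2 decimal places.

+5.73%

Periodic yield y = 0.0085. Modified duration first:
  t   CF        PV=CF/(1+0.0085)^t    t·PV
  1        47.50        47.0997        47.0997
  2        47.50        46.7027        93.4054
  3        47.50        46.3091       138.9272
  4        47.50        45.9187       183.6750
  5        47.50        45.5317       227.6586
  6        47.50        45.1480       270.8878
  7        47.50        44.7674       313.3721
  8     1,047.50       978.9191     7,831.3530
  Σ                  1,300.3964     9,106.3786
P = 1,300.3964; D_Mac = 7.00277 half-year periods = 3.50139 yrs; D_mod = 3.50139/(1+0.0085) = 3.47187 yrs.
ΔP/P ≈ -D_mod · Δy = -3.47187 × (-0.0165) = +0.057286 = +5.7286%.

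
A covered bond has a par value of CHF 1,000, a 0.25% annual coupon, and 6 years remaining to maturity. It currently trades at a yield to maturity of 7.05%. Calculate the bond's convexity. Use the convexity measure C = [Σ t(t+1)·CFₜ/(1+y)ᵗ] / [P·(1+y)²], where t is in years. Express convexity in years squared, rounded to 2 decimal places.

With y = 0.0705:
  t   CF        PV=CF/(1+0.0705)^t    t·PV        t(t+1)·PV
  1         2.50         2.3354         2.3354           4.6707
  2         2.50         2.1816         4.3631          13.0893
  3         2.50         2.0379         6.1137          24.4546
  4         2.50         1.9037         7.6147          38.0735
  5         2.50         1.7783         8.8915          53.3492
  6     1,002.50       666.1382     3,996.8293      27,977.8052
  Σ                    676.3750     4,026.1477      28,111.4426
P = 676.3750.
Convexity = Σ t(t+1)·PV / [P·(1+y)²] = 28,111.4426 / (676.3750 × 1.145970) = 36.26789.

36.27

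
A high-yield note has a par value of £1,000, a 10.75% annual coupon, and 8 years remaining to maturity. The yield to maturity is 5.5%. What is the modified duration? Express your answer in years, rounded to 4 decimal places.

Periodic yield y = 0.055. First find Macaulay duration:
  t   CF        PV=CF/(1+0.055)^t    t·PV
  1       107.50       101.8957       101.8957
  2       107.50        96.5836       193.1673
  3       107.50        91.5485       274.6454
  4       107.50        86.7758       347.1032
  5       107.50        82.2519       411.2597
  6       107.50        77.9639       467.7836
  7       107.50        73.8995       517.2962
  8     1,107.50       721.6457     5,773.1660
  Σ                  1,332.5647     8,086.3171
P = 1,332.5647; Macaulay duration = 8,086.3171 / 1,332.5647 = 6.06824 years.
Modified duration = D_Mac / (1 + y) = 6.06824 / 1.055 = 5.75188 years.

5.7519 years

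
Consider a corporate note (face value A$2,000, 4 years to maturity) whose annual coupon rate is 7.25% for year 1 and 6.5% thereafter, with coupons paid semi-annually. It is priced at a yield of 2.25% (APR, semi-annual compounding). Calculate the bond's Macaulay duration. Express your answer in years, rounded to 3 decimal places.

Periodic yield y = 0.01125. Discount each cash flow and weight by its period:
  t   CF        PV=CF/(1+0.01125)^t    t·PV
  1        72.50        71.6934        71.6934
  2        72.50        70.8959       141.7917
  3        65.00        62.8547       188.5641
  4        65.00        62.1555       248.6218
  5        65.00        61.4640       307.3199
  6        65.00        60.7802       364.6812
  7        65.00        60.1040       420.7282
  8     2,065.00     1,888.2165    15,105.7317
  Σ                  2,338.1641    16,849.1321
Price P = Σ PV = 2,338.1641.
Macaulay duration = Σ(t·PV) / P = 16,849.1321 / 2,338.1641 = 7.20614 half-year periods.
In years: 7.20614 / 2 = 3.60307 years.

3.603 years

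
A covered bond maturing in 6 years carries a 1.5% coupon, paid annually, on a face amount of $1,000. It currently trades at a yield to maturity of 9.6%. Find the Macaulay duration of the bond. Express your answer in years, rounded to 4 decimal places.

5.7157 years

Periodic yield y = 0.096. Discount each cash flow and weight by its year:
  t   CF        PV=CF/(1+0.096)^t    t·PV
  1        15.00        13.6861        13.6861
  2        15.00        12.4873        24.9747
  3        15.00        11.3936        34.1807
  4        15.00        10.3956        41.5824
  5        15.00         9.4850        47.4251
  6     1,015.00       585.6022     3,513.6133
  Σ                    643.0499     3,675.4623
Price P = Σ PV = 643.0499.
Macaulay duration = Σ(t·PV) / P = 3,675.4623 / 643.0499 = 5.71567 years.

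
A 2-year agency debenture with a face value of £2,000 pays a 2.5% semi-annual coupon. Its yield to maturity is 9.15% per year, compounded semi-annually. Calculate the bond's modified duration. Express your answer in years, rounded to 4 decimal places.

1.8747 years

Periodic yield y = 0.04575. First find Macaulay duration:
  t   CF        PV=CF/(1+0.04575)^t    t·PV
  1        25.00        23.9063        23.9063
  2        25.00        22.8604        45.7208
  3        25.00        21.8603        65.5809
  4     2,025.00     1,693.2206     6,772.8823
  Σ                  1,761.8476     6,908.0903
P = 1,761.8476; Macaulay duration = 6,908.0903 / 1,761.8476 = 3.92094 half-year periods = 1.96047 years.
Modified duration = D_Mac / (1 + y) = 1.96047 / 1.04575 = 1.87470 years.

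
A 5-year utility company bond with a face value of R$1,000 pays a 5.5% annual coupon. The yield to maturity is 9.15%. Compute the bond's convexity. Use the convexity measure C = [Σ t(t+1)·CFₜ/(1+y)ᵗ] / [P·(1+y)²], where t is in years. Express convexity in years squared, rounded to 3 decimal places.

With y = 0.0915:
  t   CF        PV=CF/(1+0.0915)^t    t·PV        t(t+1)·PV
  1        55.00        50.3894        50.3894         100.7787
  2        55.00        46.1653        92.3305         276.9915
  3        55.00        42.2952       126.8857         507.5429
  4        55.00        38.7496       154.9986         774.9929
  5     1,055.00       680.9791     3,404.8953      20,429.3719
  Σ                    858.5786     3,829.4995      22,089.6779
P = 858.5786.
Convexity = Σ t(t+1)·PV / [P·(1+y)²] = 22,089.6779 / (858.5786 × 1.191372) = 21.59543.

21.595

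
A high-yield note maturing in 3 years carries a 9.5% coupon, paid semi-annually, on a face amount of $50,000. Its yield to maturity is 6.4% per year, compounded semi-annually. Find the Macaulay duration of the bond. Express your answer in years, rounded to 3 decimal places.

2.694 years

Periodic yield y = 0.032. Discount each cash flow and weight by its period:
  t   CF        PV=CF/(1+0.032)^t    t·PV
  1     2,375.00     2,301.3566     2,301.3566
  2     2,375.00     2,229.9967     4,459.9934
  3     2,375.00     2,160.8495     6,482.5485
  4     2,375.00     2,093.8464     8,375.3857
  5     2,375.00     2,028.9210    10,144.6048
  6    52,375.00    43,355.6650   260,133.9902
  Σ                 54,170.6352   291,897.8792
Price P = Σ PV = 54,170.6352.
Macaulay duration = Σ(t·PV) / P = 291,897.8792 / 54,170.6352 = 5.38849 half-year periods.
In years: 5.38849 / 2 = 2.69424 years.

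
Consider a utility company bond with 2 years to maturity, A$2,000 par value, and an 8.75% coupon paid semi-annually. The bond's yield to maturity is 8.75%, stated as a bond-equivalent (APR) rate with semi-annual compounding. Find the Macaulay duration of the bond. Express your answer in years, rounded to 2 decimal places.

Periodic yield y = 0.04375. Discount each cash flow and weight by its period:
  t   CF        PV=CF/(1+0.04375)^t    t·PV
  1        87.50        83.8323        83.8323
  2        87.50        80.3184       160.6368
  3        87.50        76.9518       230.8553
  4     2,087.50     1,758.8975     7,035.5900
  Σ                  2,000.0000     7,510.9144
Price P = Σ PV = 2,000.0000.
Macaulay duration = Σ(t·PV) / P = 7,510.9144 / 2,000.0000 = 3.75546 half-year periods.
In years: 3.75546 / 2 = 1.87773 years.

1.88 years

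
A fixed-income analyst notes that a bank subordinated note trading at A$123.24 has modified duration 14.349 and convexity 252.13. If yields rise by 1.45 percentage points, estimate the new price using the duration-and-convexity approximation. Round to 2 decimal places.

A$100.87

Duration effect: -D_mod·Δy = -14.349 × (+0.0145) = -0.2080605
Convexity effect: ½·C·(Δy)² = 0.5 × 252.13 × (0.0145)² = +0.02650516625
ΔP/P ≈ -0.2080605 + 0.02650516625 = -0.18155533375
New price ≈ 123.24 × (1 - 0.18155533375) = 100.86512066865.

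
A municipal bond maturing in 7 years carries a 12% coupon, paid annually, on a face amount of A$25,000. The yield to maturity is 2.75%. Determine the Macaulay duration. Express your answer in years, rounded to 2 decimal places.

Periodic yield y = 0.0275. Discount each cash flow and weight by its year:
  t   CF        PV=CF/(1+0.0275)^t    t·PV
  1     3,000.00     2,919.7080     2,919.7080
  2     3,000.00     2,841.5650     5,683.1300
  3     3,000.00     2,765.5134     8,296.5401
  4     3,000.00     2,691.4972    10,765.9888
  5     3,000.00     2,619.4620    13,097.3100
  6     3,000.00     2,549.3547    15,296.1284
  7    28,000.00    23,157.1558   162,100.0906
  Σ                 39,544.2561   218,158.8959
Price P = Σ PV = 39,544.2561.
Macaulay duration = Σ(t·PV) / P = 218,158.8959 / 39,544.2561 = 5.51683 years.

5.52 years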